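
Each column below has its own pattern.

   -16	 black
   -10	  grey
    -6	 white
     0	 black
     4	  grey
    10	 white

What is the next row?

14  black

First component: -16, -10, -6, 0, 4, 10 → 14 (alternating steps +6, +4, +6, +4, …).
Shade — repeats black → grey → white: black, grey, white, black, grey, white → black.
Combining the parts gives 14  black.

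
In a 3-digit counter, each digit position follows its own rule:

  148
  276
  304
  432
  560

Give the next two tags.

First digit: 1, 2, 3, 4, 5 → 6 → 7 (+1 each step, mod 10).
Second digit: +3 each step, mod 10, so 4, 7, 0, 3, 6 → 9 → 2.
Third digit: −2 each step, mod 10; 8, 6, 4, 2, 0 → 8 → 6.
Putting the parts together: 698 and then 726.

698, 726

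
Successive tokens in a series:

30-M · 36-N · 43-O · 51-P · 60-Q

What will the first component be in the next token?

For the first component, differences are 6, 7, 8, … (increasing by 1 each time): 30, 36, 43, 51, 60 → 70.
Letter: letters move forward 1 place in the alphabet; M, N, O, P, Q → R.

70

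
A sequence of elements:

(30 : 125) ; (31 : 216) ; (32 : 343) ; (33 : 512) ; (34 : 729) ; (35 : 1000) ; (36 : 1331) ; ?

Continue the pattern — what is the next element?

First entry goes 30, 31, 32, 33, 34, 35, 36 → 37 (+1 each step).
Second entry — perfect cubes: 5³, 6³, 7³, …: 125, 216, 343, 512, 729, 1000, 1331 → 1728.
Combining the parts gives (37 : 1728).

(37 : 1728)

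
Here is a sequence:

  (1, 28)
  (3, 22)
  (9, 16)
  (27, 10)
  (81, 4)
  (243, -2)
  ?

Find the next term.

(729, -8)

First entry: ×3 each step; 1, 3, 9, 27, 81, 243 → 729.
Second entry: 28, 22, 16, 10, 4, -2 → -8 (−6 each step).
Combining the parts gives (729, -8).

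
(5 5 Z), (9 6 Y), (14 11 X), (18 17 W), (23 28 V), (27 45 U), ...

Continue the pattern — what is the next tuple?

First entry: 5, 9, 14, 18, 23, 27 → 32 (alternating steps +4, +5, +4, +5, …).
Second entry: 5, 6, 11, 17, 28, 45 → 73 (each term is the sum of the two before it).
Letter goes Z, Y, X, W, V, U → T (letters move back 1 place in the alphabet).
So the next tuple is (32 73 T).

(32 73 T)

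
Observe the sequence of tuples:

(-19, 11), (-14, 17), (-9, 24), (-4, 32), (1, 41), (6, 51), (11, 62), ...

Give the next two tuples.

First value — +5 each step: -19, -14, -9, -4, 1, 6, 11 → 16 → 21.
Second value: differences are 6, 7, 8, … (increasing by 1 each time); 11, 17, 24, 32, 41, 51, 62 → 74 → 87.
Putting the parts together: (16, 74) and then (21, 87).

(16, 74), (21, 87)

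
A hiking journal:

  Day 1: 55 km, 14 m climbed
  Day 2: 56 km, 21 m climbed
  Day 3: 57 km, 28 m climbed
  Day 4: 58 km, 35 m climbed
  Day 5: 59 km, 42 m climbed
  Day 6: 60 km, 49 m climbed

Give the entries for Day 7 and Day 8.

Km: +1 each step; 55, 56, 57, 58, 59, 60 → 61 → 62.
For the m climbed, +7 each step: 14, 21, 28, 35, 42, 49 → 56 → 63.
Putting the parts together: 61 km, 56 m climbed and then 62 km, 63 m climbed.

61 km, 56 m climbed; 62 km, 63 m climbed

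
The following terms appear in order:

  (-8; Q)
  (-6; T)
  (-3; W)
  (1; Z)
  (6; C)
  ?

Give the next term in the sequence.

(12; F)

First coordinate: -8, -6, -3, 1, 6 → 12 (differences are 2, 3, 4, … (increasing by 1 each time)).
For the letter, letters move forward 3 places in the alphabet, wrapping Z→A: Q, T, W, Z, C → F.
Combining the parts gives (12; F).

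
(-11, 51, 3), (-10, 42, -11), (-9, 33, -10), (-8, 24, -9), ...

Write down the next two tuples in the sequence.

For the first part, +1 each step: -11, -10, -9, -8 → -7 → -6.
Second part goes 51, 42, 33, 24 → 15 → 6 (−9 each step).
Third part goes 3, -11, -10, -9 → -8 → -7 (always the previous value of the first part).
Putting the parts together: (-7, 15, -8) and then (-6, 6, -7).

(-7, 15, -8), (-6, 6, -7)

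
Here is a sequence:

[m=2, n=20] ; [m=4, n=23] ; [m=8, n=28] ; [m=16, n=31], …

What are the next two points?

[m=32, n=36], [m=64, n=39]

M goes 2, 4, 8, 16 → 32 → 64 (×2 each step).
N — alternating steps +3, +5, +3, +5, …: 20, 23, 28, 31 → 36 → 39.
So the next two points are [m=32, n=36] and [m=64, n=39].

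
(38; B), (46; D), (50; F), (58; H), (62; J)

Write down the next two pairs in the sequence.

(70; L), (74; N)

For the first part, alternating steps +8, +4, +8, +4, …: 38, 46, 50, 58, 62 → 70 → 74.
Letter — letters move forward 2 places in the alphabet: B, D, F, H, J → L → N.
Putting the parts together: (70; L) and then (74; N).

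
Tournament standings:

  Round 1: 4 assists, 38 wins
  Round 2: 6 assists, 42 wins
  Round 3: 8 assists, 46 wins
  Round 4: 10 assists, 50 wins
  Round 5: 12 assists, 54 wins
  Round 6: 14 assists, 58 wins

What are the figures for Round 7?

For the assists, +2 each step: 4, 6, 8, 10, 12, 14 → 16.
For the wins, +4 each step: 38, 42, 46, 50, 54, 58 → 62.
So the next record is 16 assists, 62 wins.

16 assists, 62 wins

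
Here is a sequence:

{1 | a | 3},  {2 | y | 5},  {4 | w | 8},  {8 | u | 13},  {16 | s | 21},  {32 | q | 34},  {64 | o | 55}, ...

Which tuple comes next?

{128 | m | 89}

First coordinate: 1, 2, 4, 8, 16, 32, 64 → 128 (×2 each step).
For the letter, letters move back 2 places in the alphabet, wrapping A→Z: a, y, w, u, s, q, o → m.
Third coordinate: each term is the sum of the two before it; 3, 5, 8, 13, 21, 34, 55 → 89.
So the next tuple is {128 | m | 89}.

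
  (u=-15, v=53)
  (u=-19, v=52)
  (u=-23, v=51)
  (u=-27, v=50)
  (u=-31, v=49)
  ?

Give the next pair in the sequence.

(u=-35, v=48)

U goes -15, -19, -23, -27, -31 → -35 (−4 each step).
V: 53, 52, 51, 50, 49 → 48 (−1 each step).
Putting it together: (u=-35, v=48).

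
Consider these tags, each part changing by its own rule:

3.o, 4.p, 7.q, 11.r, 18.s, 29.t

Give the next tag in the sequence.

47.u

For the first component, each term is the sum of the two before it: 3, 4, 7, 11, 18, 29 → 47.
Letter goes o, p, q, r, s, t → u (letters move forward 1 place in the alphabet).
Putting it together: 47.u.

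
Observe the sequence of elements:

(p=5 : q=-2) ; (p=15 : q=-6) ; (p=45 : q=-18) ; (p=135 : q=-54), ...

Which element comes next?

(p=405 : q=-162)

P: ×3 each step; 5, 15, 45, 135 → 405.
Q: ×3 each step; -2, -6, -18, -54 → -162.
So the next element is (p=405 : q=-162).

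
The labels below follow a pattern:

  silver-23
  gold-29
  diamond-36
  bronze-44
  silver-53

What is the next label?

gold-63

Rank: silver, gold, diamond, bronze, silver → gold (repeats silver → gold → diamond → bronze).
Second component: 23, 29, 36, 44, 53 → 63 (differences are 6, 7, 8, … (increasing by 1 each time)).
So the next label is gold-63.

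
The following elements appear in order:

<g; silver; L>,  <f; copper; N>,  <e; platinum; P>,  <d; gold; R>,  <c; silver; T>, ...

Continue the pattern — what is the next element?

First letter: letters move back 1 place in the alphabet, so g, f, e, d, c → b.
For the metal, repeats silver → copper → platinum → gold: silver, copper, platinum, gold, silver → copper.
Second letter: letters move forward 2 places in the alphabet, so L, N, P, R, T → V.
Putting it together: <b; copper; V>.

<b; copper; V>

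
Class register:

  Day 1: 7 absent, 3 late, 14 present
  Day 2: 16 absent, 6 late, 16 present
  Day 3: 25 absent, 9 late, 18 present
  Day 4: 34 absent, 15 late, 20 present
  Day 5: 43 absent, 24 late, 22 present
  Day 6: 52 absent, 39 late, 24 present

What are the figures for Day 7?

61 absent, 63 late, 26 present

Absent goes 7, 16, 25, 34, 43, 52 → 61 (+9 each step).
Late goes 3, 6, 9, 15, 24, 39 → 63 (each term is the sum of the two before it).
Present: +2 each step; 14, 16, 18, 20, 22, 24 → 26.
Combining the parts gives 61 absent, 63 late, 26 present.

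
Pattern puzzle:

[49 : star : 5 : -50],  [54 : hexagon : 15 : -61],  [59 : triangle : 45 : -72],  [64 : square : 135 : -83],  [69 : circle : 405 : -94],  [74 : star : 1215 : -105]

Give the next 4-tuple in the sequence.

First entry: 49, 54, 59, 64, 69, 74 → 79 (+5 each step).
Shape goes star, hexagon, triangle, square, circle, star → hexagon (repeats star → hexagon → triangle → square → circle).
For the third entry, ×3 each step: 5, 15, 45, 135, 405, 1215 → 3645.
Fourth entry: −11 each step, so -50, -61, -72, -83, -94, -105 → -116.
So the next 4-tuple is [79 : hexagon : 3645 : -116].

[79 : hexagon : 3645 : -116]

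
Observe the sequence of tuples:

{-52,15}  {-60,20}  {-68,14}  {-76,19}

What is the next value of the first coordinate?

-84

First coordinate: −8 each step; -52, -60, -68, -76 → -84.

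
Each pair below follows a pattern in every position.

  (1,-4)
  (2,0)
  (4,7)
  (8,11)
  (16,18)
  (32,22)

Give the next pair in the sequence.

First coordinate — ×2 each step: 1, 2, 4, 8, 16, 32 → 64.
Second coordinate: -4, 0, 7, 11, 18, 22 → 29 (alternating steps +4, +7, +4, +7, …).
Putting it together: (64,29).

(64,29)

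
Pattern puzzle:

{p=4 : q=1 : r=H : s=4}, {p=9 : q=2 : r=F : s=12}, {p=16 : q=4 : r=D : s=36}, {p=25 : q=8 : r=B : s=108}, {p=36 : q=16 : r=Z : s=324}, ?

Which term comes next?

P goes 4, 9, 16, 25, 36 → 49 (perfect squares: 2², 3², 4², …).
Q: ×2 each step; 1, 2, 4, 8, 16 → 32.
R: H, F, D, B, Z → X (letters move back 2 places in the alphabet, wrapping A→Z).
S: 4, 12, 36, 108, 324 → 972 (×3 each step).
Combining the parts gives {p=49 : q=32 : r=X : s=972}.

{p=49 : q=32 : r=X : s=972}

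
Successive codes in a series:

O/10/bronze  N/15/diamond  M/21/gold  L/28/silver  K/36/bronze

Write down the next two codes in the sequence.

J/45/diamond, I/55/gold

For the letter, letters move back 1 place in the alphabet: O, N, M, L, K → J → I.
For the second component, differences are 5, 6, 7, … (increasing by 1 each time): 10, 15, 21, 28, 36 → 45 → 55.
Rank: repeats bronze → diamond → gold → silver, so bronze, diamond, gold, silver, bronze → diamond → gold.
Putting the parts together: J/45/diamond and then I/55/gold.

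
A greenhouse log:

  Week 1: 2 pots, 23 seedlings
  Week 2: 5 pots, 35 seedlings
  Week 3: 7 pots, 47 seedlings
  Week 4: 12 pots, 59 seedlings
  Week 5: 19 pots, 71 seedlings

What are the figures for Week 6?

31 pots, 83 seedlings

Pots — each term is the sum of the two before it: 2, 5, 7, 12, 19 → 31.
Seedlings: +12 each step; 23, 35, 47, 59, 71 → 83.
Putting it together: 31 pots, 83 seedlings.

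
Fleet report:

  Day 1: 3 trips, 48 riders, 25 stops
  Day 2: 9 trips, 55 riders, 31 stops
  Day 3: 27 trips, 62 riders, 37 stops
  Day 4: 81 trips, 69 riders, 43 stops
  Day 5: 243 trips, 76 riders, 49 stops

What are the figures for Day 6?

For the trips, ×3 each step: 3, 9, 27, 81, 243 → 729.
Riders: 48, 55, 62, 69, 76 → 83 (+7 each step).
Stops goes 25, 31, 37, 43, 49 → 55 (+6 each step).
So the next line is 729 trips, 83 riders, 55 stops.

729 trips, 83 riders, 55 stops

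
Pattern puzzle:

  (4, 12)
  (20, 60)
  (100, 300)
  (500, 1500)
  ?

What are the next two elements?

First value: ×5 each step, so 4, 20, 100, 500 → 2500 → 12500.
Second value goes 12, 60, 300, 1500 → 7500 → 37500 (always 3 × the first value).
So the next two elements are (2500, 7500) and (12500, 37500).

(2500, 7500), (12500, 37500)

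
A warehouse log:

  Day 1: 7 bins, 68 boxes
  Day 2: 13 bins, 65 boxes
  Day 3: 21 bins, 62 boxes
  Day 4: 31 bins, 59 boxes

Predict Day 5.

For the bins, differences are 6, 8, 10, … (increasing by 2 each time): 7, 13, 21, 31 → 43.
Boxes: 68, 65, 62, 59 → 56 (−3 each step).
Putting it together: 43 bins, 56 boxes.

43 bins, 56 boxes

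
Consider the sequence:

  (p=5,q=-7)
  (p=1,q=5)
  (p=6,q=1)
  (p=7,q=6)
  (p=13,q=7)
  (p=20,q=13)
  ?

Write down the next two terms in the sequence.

P — each term is the sum of the two before it: 5, 1, 6, 7, 13, 20 → 33 → 53.
Q: always the previous value of the p; -7, 5, 1, 6, 7, 13 → 20 → 33.
So the next two terms are (p=33,q=20) and (p=53,q=33).

(p=33,q=20), (p=53,q=33)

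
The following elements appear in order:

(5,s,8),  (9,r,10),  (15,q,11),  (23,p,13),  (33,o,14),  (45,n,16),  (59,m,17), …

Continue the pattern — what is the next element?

(75,l,19)

First slot goes 5, 9, 15, 23, 33, 45, 59 → 75 (differences are 4, 6, 8, … (increasing by 2 each time)).
Letter: letters move back 1 place in the alphabet; s, r, q, p, o, n, m → l.
Third slot: alternating steps +2, +1, +2, +1, …, so 8, 10, 11, 13, 14, 16, 17 → 19.
Putting it together: (75,l,19).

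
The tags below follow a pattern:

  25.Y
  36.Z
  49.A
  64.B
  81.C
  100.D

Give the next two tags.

First component: 25, 36, 49, 64, 81, 100 → 121 → 144 (perfect squares: 5², 6², 7², …).
Letter — letters move forward 1 place in the alphabet, wrapping Z→A: Y, Z, A, B, C, D → E → F.
Putting the parts together: 121.E and then 144.F.

121.E then 144.F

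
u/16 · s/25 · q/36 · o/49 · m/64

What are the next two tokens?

k/81, i/100

Letter: letters move back 2 places in the alphabet; u, s, q, o, m → k → i.
For the second component, perfect squares: 4², 5², 6², …: 16, 25, 36, 49, 64 → 81 → 100.
Putting the parts together: k/81 and then i/100.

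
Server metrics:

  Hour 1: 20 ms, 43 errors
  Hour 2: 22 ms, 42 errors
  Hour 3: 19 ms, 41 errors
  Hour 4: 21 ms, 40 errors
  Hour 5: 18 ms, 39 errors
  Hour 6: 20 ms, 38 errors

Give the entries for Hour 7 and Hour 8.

17 ms, 37 errors; 19 ms, 36 errors

Ms — alternating steps +2, −3, +2, −3, …: 20, 22, 19, 21, 18, 20 → 17 → 19.
Errors: 43, 42, 41, 40, 39, 38 → 37 → 36 (−1 each step).
So the next two rows are 17 ms, 37 errors and 19 ms, 36 errors.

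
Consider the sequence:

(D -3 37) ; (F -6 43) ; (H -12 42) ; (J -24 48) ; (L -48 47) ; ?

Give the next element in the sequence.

For the letter, letters move forward 2 places in the alphabet: D, F, H, J, L → N.
For the second slot, ×2 each step: -3, -6, -12, -24, -48 → -96.
Third slot — alternating steps +6, −1, +6, −1, …: 37, 43, 42, 48, 47 → 53.
Combining the parts gives (N -96 53).

(N -96 53)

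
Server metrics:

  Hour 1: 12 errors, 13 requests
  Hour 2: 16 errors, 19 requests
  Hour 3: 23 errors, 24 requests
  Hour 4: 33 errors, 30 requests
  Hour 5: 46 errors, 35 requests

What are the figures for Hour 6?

62 errors, 41 requests

Errors — differences are 4, 7, 10, … (increasing by 3 each time): 12, 16, 23, 33, 46 → 62.
Requests goes 13, 19, 24, 30, 35 → 41 (alternating steps +6, +5, +6, +5, …).
Putting it together: 62 errors, 41 requests.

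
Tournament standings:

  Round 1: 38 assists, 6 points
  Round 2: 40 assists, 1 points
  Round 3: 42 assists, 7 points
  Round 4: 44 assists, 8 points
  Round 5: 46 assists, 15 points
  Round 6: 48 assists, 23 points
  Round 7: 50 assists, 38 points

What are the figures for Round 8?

Assists: +2 each step, so 38, 40, 42, 44, 46, 48, 50 → 52.
For the points, each term is the sum of the two before it: 6, 1, 7, 8, 15, 23, 38 → 61.
So the next record is 52 assists, 61 points.

52 assists, 61 points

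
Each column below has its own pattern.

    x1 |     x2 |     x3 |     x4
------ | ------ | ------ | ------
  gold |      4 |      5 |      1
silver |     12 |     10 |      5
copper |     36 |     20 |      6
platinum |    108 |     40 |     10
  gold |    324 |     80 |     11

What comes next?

For the column x1, repeats gold → silver → copper → platinum: gold, silver, copper, platinum, gold → silver.
Column x2: ×3 each step; 4, 12, 36, 108, 324 → 972.
Column x3: ×2 each step; 5, 10, 20, 40, 80 → 160.
Column x4: 1, 5, 6, 10, 11 → 15 (alternating steps +4, +1, +4, +1, …).
Putting it together: silver  972  160  15.

silver  972  160  15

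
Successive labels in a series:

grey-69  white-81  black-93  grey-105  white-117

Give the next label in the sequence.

For the shade, repeats grey → white → black: grey, white, black, grey, white → black.
Second component — +12 each step: 69, 81, 93, 105, 117 → 129.
Combining the parts gives black-129.

black-129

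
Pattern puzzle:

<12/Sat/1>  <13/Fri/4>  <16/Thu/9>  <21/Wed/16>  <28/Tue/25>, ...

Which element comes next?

First value — differences are 1, 3, 5, … (increasing by 2 each time): 12, 13, 16, 21, 28 → 37.
For the day, runs backward through the weekdays Mon→Sun: Sat, Fri, Thu, Wed, Tue → Mon.
Third value goes 1, 4, 9, 16, 25 → 36 (perfect squares: 1², 2², 3², …).
Combining the parts gives <37/Mon/36>.

<37/Mon/36>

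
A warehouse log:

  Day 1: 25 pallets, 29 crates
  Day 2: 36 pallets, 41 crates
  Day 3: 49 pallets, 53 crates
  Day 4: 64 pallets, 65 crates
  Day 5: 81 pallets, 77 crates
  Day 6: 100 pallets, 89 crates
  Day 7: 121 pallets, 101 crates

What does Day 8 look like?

144 pallets, 113 crates

Pallets: perfect squares: 5², 6², 7², …, so 25, 36, 49, 64, 81, 100, 121 → 144.
For the crates, +12 each step: 29, 41, 53, 65, 77, 89, 101 → 113.
Putting it together: 144 pallets, 113 crates.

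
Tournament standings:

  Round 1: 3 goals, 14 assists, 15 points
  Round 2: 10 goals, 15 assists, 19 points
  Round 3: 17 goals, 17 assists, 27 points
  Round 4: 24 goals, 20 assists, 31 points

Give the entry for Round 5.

Goals: +7 each step, so 3, 10, 17, 24 → 31.
For the assists, differences are 1, 2, 3, … (increasing by 1 each time): 14, 15, 17, 20 → 24.
Points — alternating steps +4, +8, +4, +8, …: 15, 19, 27, 31 → 39.
So the next row is 31 goals, 24 assists, 39 points.

31 goals, 24 assists, 39 points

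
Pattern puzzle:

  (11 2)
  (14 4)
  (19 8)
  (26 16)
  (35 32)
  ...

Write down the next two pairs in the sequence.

First entry goes 11, 14, 19, 26, 35 → 46 → 59 (differences are 3, 5, 7, … (increasing by 2 each time)).
Second entry goes 2, 4, 8, 16, 32 → 64 → 128 (×2 each step).
So the next two pairs are (46 64) and (59 128).

(46 64), (59 128)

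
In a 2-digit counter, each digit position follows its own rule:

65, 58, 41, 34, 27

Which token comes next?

First digit — −1 each step, mod 10: 6, 5, 4, 3, 2 → 1.
Second digit: 5, 8, 1, 4, 7 → 0 (+3 each step, mod 10).
So the next token is 10.

10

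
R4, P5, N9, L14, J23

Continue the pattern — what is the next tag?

H37

For the letter, letters move back 2 places in the alphabet: R, P, N, L, J → H.
Second component: each term is the sum of the two before it, so 4, 5, 9, 14, 23 → 37.
So the next tag is H37.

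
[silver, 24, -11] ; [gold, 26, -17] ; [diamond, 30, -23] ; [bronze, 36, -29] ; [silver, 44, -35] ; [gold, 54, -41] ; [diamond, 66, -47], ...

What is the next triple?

[bronze, 80, -53]

Rank: repeats silver → gold → diamond → bronze; silver, gold, diamond, bronze, silver, gold, diamond → bronze.
Second part — differences are 2, 4, 6, … (increasing by 2 each time): 24, 26, 30, 36, 44, 54, 66 → 80.
For the third part, −6 each step: -11, -17, -23, -29, -35, -41, -47 → -53.
Combining the parts gives [bronze, 80, -53].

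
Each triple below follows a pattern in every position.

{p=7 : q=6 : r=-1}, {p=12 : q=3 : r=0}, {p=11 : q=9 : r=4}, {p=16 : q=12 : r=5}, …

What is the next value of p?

For the p, alternating steps +5, −1, +5, −1, …: 7, 12, 11, 16 → 15.

15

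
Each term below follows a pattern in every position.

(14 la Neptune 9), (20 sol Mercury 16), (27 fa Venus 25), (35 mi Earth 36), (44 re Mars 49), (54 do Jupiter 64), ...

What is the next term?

First value: 14, 20, 27, 35, 44, 54 → 65 (differences are 6, 7, 8, … (increasing by 1 each time)).
Note goes la, sol, fa, mi, re, do → ti (runs backward through the solfège scale do→ti).
Planet goes Neptune, Mercury, Venus, Earth, Mars, Jupiter → Saturn (runs through the planets Mercury→Neptune).
Fourth value — perfect squares: 3², 4², 5², …: 9, 16, 25, 36, 49, 64 → 81.
Putting it together: (65 ti Saturn 81).

(65 ti Saturn 81)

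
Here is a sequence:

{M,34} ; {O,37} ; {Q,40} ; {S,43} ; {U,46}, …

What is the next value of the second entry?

For the second entry, +3 each step: 34, 37, 40, 43, 46 → 49.

49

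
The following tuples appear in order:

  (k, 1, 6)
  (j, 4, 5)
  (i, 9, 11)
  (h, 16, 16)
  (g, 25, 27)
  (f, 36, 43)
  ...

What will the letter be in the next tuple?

For the letter, letters move back 1 place in the alphabet: k, j, i, h, g, f → e.

e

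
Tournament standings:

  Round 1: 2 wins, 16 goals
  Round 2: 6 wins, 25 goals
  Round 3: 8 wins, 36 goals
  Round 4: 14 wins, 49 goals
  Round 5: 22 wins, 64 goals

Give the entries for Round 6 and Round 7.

Wins goes 2, 6, 8, 14, 22 → 36 → 58 (each term is the sum of the two before it).
Goals: perfect squares: 4², 5², 6², …, so 16, 25, 36, 49, 64 → 81 → 100.
Putting the parts together: 36 wins, 81 goals and then 58 wins, 100 goals.

36 wins, 81 goals; 58 wins, 100 goals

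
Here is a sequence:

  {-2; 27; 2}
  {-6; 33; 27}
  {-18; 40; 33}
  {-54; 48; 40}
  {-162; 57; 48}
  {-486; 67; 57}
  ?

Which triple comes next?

{-1458; 78; 67}

First component: ×3 each step; -2, -6, -18, -54, -162, -486 → -1458.
Second component: 27, 33, 40, 48, 57, 67 → 78 (differences are 6, 7, 8, … (increasing by 1 each time)).
Third component: always the previous value of the second component, so 2, 27, 33, 40, 48, 57 → 67.
So the next triple is {-1458; 78; 67}.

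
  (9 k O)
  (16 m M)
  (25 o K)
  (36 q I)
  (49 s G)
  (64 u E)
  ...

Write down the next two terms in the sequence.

(81 w C), (100 y A)

First part goes 9, 16, 25, 36, 49, 64 → 81 → 100 (perfect squares: 3², 4², 5², …).
First letter: k, m, o, q, s, u → w → y (letters move forward 2 places in the alphabet).
Second letter: O, M, K, I, G, E → C → A (letters move back 2 places in the alphabet).
So the next two terms are (81 w C) and (100 y A).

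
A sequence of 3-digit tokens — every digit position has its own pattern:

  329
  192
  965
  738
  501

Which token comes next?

First digit goes 3, 1, 9, 7, 5 → 3 (−2 each step, mod 10).
Second digit — −3 each step, mod 10: 2, 9, 6, 3, 0 → 7.
Third digit: 9, 2, 5, 8, 1 → 4 (+3 each step, mod 10).
So the next token is 374.

374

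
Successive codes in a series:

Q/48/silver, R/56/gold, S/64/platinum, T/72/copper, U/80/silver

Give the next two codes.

Letter: Q, R, S, T, U → V → W (letters move forward 1 place in the alphabet).
Second component goes 48, 56, 64, 72, 80 → 88 → 96 (+8 each step).
Metal: repeats silver → gold → platinum → copper; silver, gold, platinum, copper, silver → gold → platinum.
So the next two codes are V/88/gold and W/96/platinum.

V/88/gold then W/96/platinum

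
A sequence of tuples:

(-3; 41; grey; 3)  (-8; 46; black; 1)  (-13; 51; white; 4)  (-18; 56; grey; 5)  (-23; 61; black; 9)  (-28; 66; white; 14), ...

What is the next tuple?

First coordinate: -3, -8, -13, -18, -23, -28 → -33 (−5 each step).
Second coordinate — +5 each step: 41, 46, 51, 56, 61, 66 → 71.
Shade goes grey, black, white, grey, black, white → grey (repeats grey → black → white).
Fourth coordinate goes 3, 1, 4, 5, 9, 14 → 23 (each term is the sum of the two before it).
Putting it together: (-33; 71; grey; 23).

(-33; 71; grey; 23)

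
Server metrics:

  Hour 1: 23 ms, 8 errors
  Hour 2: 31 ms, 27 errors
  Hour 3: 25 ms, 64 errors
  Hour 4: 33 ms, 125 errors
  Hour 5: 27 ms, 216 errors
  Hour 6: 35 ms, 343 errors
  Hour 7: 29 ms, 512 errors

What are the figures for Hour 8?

Ms — alternating steps +8, −6, +8, −6, …: 23, 31, 25, 33, 27, 35, 29 → 37.
Errors goes 8, 27, 64, 125, 216, 343, 512 → 729 (perfect cubes: 2³, 3³, 4³, …).
Combining the parts gives 37 ms, 729 errors.

37 ms, 729 errors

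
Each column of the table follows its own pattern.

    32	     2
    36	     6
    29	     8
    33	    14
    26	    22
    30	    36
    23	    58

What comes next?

First component goes 32, 36, 29, 33, 26, 30, 23 → 27 (alternating steps +4, −7, +4, −7, …).
Second component: each term is the sum of the two before it, so 2, 6, 8, 14, 22, 36, 58 → 94.
Combining the parts gives 27  94.

27  94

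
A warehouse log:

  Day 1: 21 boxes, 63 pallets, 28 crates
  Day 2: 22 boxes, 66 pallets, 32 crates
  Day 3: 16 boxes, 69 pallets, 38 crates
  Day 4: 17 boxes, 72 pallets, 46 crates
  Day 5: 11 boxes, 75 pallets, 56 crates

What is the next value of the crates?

68

Boxes: 21, 22, 16, 17, 11 → 12 (alternating steps +1, −6, +1, −6, …).
Pallets — +3 each step: 63, 66, 69, 72, 75 → 78.
Crates: differences are 4, 6, 8, … (increasing by 2 each time), so 28, 32, 38, 46, 56 → 68.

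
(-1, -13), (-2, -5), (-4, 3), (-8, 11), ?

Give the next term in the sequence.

First coordinate — ×2 each step: -1, -2, -4, -8 → -16.
For the second coordinate, +8 each step: -13, -5, 3, 11 → 19.
Combining the parts gives (-16, 19).

(-16, 19)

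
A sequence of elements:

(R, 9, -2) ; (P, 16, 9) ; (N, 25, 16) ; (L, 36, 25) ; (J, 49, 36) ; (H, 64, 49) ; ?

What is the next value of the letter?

Letter goes R, P, N, L, J, H → F (letters move back 2 places in the alphabet).

F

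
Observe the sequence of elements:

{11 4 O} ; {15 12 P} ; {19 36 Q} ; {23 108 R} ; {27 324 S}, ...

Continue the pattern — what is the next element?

{31 972 T}

First part: +4 each step; 11, 15, 19, 23, 27 → 31.
Second part: ×3 each step, so 4, 12, 36, 108, 324 → 972.
Letter goes O, P, Q, R, S → T (letters move forward 1 place in the alphabet).
Combining the parts gives {31 972 T}.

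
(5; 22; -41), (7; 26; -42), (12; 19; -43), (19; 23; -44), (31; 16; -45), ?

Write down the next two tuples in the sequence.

For the first coordinate, each term is the sum of the two before it: 5, 7, 12, 19, 31 → 50 → 81.
Second coordinate: 22, 26, 19, 23, 16 → 20 → 13 (alternating steps +4, −7, +4, −7, …).
Third coordinate: -41, -42, -43, -44, -45 → -46 → -47 (−1 each step).
So the next two tuples are (50; 20; -46) and (81; 13; -47).

(50; 20; -46), (81; 13; -47)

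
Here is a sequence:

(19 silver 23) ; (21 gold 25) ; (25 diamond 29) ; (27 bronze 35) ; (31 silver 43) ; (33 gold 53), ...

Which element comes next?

First slot — alternating steps +2, +4, +2, +4, …: 19, 21, 25, 27, 31, 33 → 37.
Rank: repeats silver → gold → diamond → bronze, so silver, gold, diamond, bronze, silver, gold → diamond.
For the third slot, differences are 2, 4, 6, … (increasing by 2 each time): 23, 25, 29, 35, 43, 53 → 65.
Combining the parts gives (37 diamond 65).

(37 diamond 65)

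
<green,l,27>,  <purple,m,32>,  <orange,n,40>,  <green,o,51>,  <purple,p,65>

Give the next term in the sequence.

Colour: repeats green → purple → orange, so green, purple, orange, green, purple → orange.
Letter: l, m, n, o, p → q (letters move forward 1 place in the alphabet).
Third value: differences are 5, 8, 11, … (increasing by 3 each time); 27, 32, 40, 51, 65 → 82.
Putting it together: <orange,q,82>.

<orange,q,82>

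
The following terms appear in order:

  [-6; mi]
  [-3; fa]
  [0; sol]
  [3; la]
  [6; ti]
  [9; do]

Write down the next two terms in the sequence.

[12; re], [15; mi]

First value: +3 each step, so -6, -3, 0, 3, 6, 9 → 12 → 15.
Note goes mi, fa, sol, la, ti, do → re → mi (runs through the solfège scale do→ti).
So the next two terms are [12; re] and [15; mi].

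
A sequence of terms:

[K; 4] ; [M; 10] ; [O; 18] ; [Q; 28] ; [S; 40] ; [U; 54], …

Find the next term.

[W; 70]

Letter: K, M, O, Q, S, U → W (letters move forward 2 places in the alphabet).
For the second coordinate, differences are 6, 8, 10, … (increasing by 2 each time): 4, 10, 18, 28, 40, 54 → 70.
Putting it together: [W; 70].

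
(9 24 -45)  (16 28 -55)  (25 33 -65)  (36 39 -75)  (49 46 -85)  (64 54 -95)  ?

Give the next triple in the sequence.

First entry: 9, 16, 25, 36, 49, 64 → 81 (perfect squares: 3², 4², 5², …).
Second entry — differences are 4, 5, 6, … (increasing by 1 each time): 24, 28, 33, 39, 46, 54 → 63.
For the third entry, −10 each step: -45, -55, -65, -75, -85, -95 → -105.
Combining the parts gives (81 63 -105).

(81 63 -105)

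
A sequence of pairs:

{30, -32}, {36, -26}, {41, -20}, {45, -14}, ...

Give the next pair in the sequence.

First part: differences are 6, 5, 4, … (decreasing by 1 each time); 30, 36, 41, 45 → 48.
For the second part, +6 each step: -32, -26, -20, -14 → -8.
Putting it together: {48, -8}.

{48, -8}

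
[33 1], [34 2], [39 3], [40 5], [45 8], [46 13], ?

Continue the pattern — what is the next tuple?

[51 21]

First part: alternating steps +1, +5, +1, +5, …; 33, 34, 39, 40, 45, 46 → 51.
Second part: 1, 2, 3, 5, 8, 13 → 21 (each term is the sum of the two before it).
Combining the parts gives [51 21].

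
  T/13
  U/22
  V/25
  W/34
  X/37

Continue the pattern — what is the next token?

Y/46

For the letter, letters move forward 1 place in the alphabet: T, U, V, W, X → Y.
Second component: alternating steps +9, +3, +9, +3, …, so 13, 22, 25, 34, 37 → 46.
Combining the parts gives Y/46.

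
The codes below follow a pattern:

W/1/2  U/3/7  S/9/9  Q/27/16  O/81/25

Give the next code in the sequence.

Letter: letters move back 2 places in the alphabet, so W, U, S, Q, O → M.
Second component: ×3 each step; 1, 3, 9, 27, 81 → 243.
Third component: each term is the sum of the two before it, so 2, 7, 9, 16, 25 → 41.
Combining the parts gives M/243/41.

M/243/41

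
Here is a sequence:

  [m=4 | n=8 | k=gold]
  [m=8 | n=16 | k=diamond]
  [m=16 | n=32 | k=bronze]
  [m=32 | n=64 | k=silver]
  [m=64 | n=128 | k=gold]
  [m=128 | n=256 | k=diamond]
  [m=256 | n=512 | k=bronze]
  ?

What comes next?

M: 4, 8, 16, 32, 64, 128, 256 → 512 (×2 each step).
For the n, always 2 × the m: 8, 16, 32, 64, 128, 256, 512 → 1024.
K: gold, diamond, bronze, silver, gold, diamond, bronze → silver (repeats gold → diamond → bronze → silver).
Combining the parts gives [m=512 | n=1024 | k=silver].

[m=512 | n=1024 | k=silver]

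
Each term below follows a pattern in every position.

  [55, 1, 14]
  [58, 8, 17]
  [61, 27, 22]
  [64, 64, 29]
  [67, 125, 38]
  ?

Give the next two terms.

First slot: 55, 58, 61, 64, 67 → 70 → 73 (+3 each step).
Second slot: perfect cubes: 1³, 2³, 3³, …, so 1, 8, 27, 64, 125 → 216 → 343.
Third slot — differences are 3, 5, 7, … (increasing by 2 each time): 14, 17, 22, 29, 38 → 49 → 62.
So the next two terms are [70, 216, 49] and [73, 343, 62].

[70, 216, 49], [73, 343, 62]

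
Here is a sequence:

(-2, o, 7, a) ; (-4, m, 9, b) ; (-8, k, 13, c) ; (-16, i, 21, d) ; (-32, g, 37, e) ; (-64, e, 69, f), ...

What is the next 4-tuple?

(-128, c, 133, g)

First component: ×2 each step; -2, -4, -8, -16, -32, -64 → -128.
First letter goes o, m, k, i, g, e → c (letters move back 2 places in the alphabet).
Third component goes 7, 9, 13, 21, 37, 69 → 133 (together with the first component always sums to 5).
Second letter: letters move forward 1 place in the alphabet; a, b, c, d, e, f → g.
Putting it together: (-128, c, 133, g).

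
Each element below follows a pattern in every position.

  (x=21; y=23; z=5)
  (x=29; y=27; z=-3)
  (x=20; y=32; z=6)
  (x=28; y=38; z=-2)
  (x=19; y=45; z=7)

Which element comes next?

(x=27; y=53; z=-1)

X: alternating steps +8, −9, +8, −9, …; 21, 29, 20, 28, 19 → 27.
Y: 23, 27, 32, 38, 45 → 53 (differences are 4, 5, 6, … (increasing by 1 each time)).
Z — together with the x always sums to 26: 5, -3, 6, -2, 7 → -1.
Combining the parts gives (x=27; y=53; z=-1).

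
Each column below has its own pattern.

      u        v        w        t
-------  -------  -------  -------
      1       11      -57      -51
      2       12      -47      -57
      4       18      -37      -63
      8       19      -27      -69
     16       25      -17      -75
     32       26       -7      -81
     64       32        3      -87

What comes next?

128  33  13  -93

For the column u, ×2 each step: 1, 2, 4, 8, 16, 32, 64 → 128.
Column v goes 11, 12, 18, 19, 25, 26, 32 → 33 (alternating steps +1, +6, +1, +6, …).
Column w goes -57, -47, -37, -27, -17, -7, 3 → 13 (+10 each step).
Column t goes -51, -57, -63, -69, -75, -81, -87 → -93 (−6 each step).
So the next row is 128  33  13  -93.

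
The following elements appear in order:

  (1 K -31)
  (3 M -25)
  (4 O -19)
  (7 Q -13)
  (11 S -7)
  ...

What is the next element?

First component: each term is the sum of the two before it; 1, 3, 4, 7, 11 → 18.
Letter goes K, M, O, Q, S → U (letters move forward 2 places in the alphabet).
Third component: +6 each step; -31, -25, -19, -13, -7 → -1.
Putting it together: (18 U -1).

(18 U -1)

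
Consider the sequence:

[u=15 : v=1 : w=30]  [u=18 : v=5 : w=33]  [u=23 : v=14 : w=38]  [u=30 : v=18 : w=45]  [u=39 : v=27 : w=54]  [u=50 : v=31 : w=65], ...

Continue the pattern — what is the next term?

[u=63 : v=40 : w=78]

U goes 15, 18, 23, 30, 39, 50 → 63 (differences are 3, 5, 7, … (increasing by 2 each time)).
For the v, alternating steps +4, +9, +4, +9, …: 1, 5, 14, 18, 27, 31 → 40.
W: 30, 33, 38, 45, 54, 65 → 78 (differences are 3, 5, 7, … (increasing by 2 each time)).
Combining the parts gives [u=63 : v=40 : w=78].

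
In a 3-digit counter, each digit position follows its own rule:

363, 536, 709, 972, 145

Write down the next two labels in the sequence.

First digit goes 3, 5, 7, 9, 1 → 3 → 5 (+2 each step, mod 10).
Second digit: 6, 3, 0, 7, 4 → 1 → 8 (−3 each step, mod 10).
Third digit — +3 each step, mod 10: 3, 6, 9, 2, 5 → 8 → 1.
So the next two labels are 318 and 581.

318, 581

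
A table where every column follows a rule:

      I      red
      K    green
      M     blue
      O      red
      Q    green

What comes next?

S  blue

Letter: letters move forward 2 places in the alphabet, so I, K, M, O, Q → S.
Colour goes red, green, blue, red, green → blue (repeats red → green → blue).
Putting it together: S  blue.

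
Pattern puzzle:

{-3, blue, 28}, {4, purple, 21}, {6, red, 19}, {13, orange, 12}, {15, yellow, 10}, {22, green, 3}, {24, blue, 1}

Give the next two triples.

First entry: alternating steps +7, +2, +7, +2, …, so -3, 4, 6, 13, 15, 22, 24 → 31 → 33.
For the colour, repeats blue → purple → red → orange → yellow → green: blue, purple, red, orange, yellow, green, blue → purple → red.
Third entry — together with the first entry always sums to 25: 28, 21, 19, 12, 10, 3, 1 → -6 → -8.
Putting the parts together: {31, purple, -6} and then {33, red, -8}.

{31, purple, -6}, {33, red, -8}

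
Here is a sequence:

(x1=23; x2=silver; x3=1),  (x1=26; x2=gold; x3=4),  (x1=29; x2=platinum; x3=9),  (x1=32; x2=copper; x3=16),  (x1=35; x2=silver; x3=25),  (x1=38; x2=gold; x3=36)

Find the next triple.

(x1=41; x2=platinum; x3=49)

X1 goes 23, 26, 29, 32, 35, 38 → 41 (+3 each step).
X2 goes silver, gold, platinum, copper, silver, gold → platinum (repeats silver → gold → platinum → copper).
X3: perfect squares: 1², 2², 3², …, so 1, 4, 9, 16, 25, 36 → 49.
So the next triple is (x1=41; x2=platinum; x3=49).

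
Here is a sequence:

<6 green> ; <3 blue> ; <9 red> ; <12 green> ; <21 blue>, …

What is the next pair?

First value: 6, 3, 9, 12, 21 → 33 (each term is the sum of the two before it).
Colour: green, blue, red, green, blue → red (repeats green → blue → red).
So the next pair is <33 red>.

<33 red>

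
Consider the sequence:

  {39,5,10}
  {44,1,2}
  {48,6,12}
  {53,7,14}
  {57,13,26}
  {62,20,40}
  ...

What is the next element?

{66,33,66}

First coordinate: 39, 44, 48, 53, 57, 62 → 66 (alternating steps +5, +4, +5, +4, …).
Second coordinate: each term is the sum of the two before it, so 5, 1, 6, 7, 13, 20 → 33.
Third coordinate: always 2 × the second coordinate; 10, 2, 12, 14, 26, 40 → 66.
Combining the parts gives {66,33,66}.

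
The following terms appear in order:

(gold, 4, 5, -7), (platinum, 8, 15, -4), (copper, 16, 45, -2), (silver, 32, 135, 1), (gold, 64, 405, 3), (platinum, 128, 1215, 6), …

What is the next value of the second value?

Second value: ×2 each step, so 4, 8, 16, 32, 64, 128 → 256.

256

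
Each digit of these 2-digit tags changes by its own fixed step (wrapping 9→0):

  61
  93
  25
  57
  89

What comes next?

11

First digit — +3 each step, mod 10: 6, 9, 2, 5, 8 → 1.
Second digit: 1, 3, 5, 7, 9 → 1 (+2 each step, mod 10).
Putting it together: 11.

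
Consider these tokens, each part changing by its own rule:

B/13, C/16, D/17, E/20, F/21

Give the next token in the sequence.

Letter: letters move forward 1 place in the alphabet; B, C, D, E, F → G.
Second component — alternating steps +3, +1, +3, +1, …: 13, 16, 17, 20, 21 → 24.
Combining the parts gives G/24.

G/24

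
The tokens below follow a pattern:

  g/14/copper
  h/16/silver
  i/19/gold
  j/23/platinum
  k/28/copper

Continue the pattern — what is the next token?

Letter: letters move forward 1 place in the alphabet, so g, h, i, j, k → l.
Second component: differences are 2, 3, 4, … (increasing by 1 each time); 14, 16, 19, 23, 28 → 34.
Metal: repeats copper → silver → gold → platinum, so copper, silver, gold, platinum, copper → silver.
Putting it together: l/34/silver.

l/34/silver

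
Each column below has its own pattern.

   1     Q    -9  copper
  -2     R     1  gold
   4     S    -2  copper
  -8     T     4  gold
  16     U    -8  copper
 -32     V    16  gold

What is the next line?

64  W  -32  copper

First component: 1, -2, 4, -8, 16, -32 → 64 (×(-2) each step).
Letter goes Q, R, S, T, U, V → W (letters move forward 1 place in the alphabet).
Third component — always the previous value of the first component: -9, 1, -2, 4, -8, 16 → -32.
Metal: copper, gold, copper, gold, copper, gold → copper (alternates copper ↔ gold).
Putting it together: 64  W  -32  copper.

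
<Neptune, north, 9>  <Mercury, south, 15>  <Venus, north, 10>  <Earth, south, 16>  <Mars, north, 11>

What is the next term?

<Jupiter, south, 17>

Planet: runs through the planets Mercury→Neptune; Neptune, Mercury, Venus, Earth, Mars → Jupiter.
Direction goes north, south, north, south, north → south (alternates north ↔ south).
Third part: alternating steps +6, −5, +6, −5, …; 9, 15, 10, 16, 11 → 17.
Combining the parts gives <Jupiter, south, 17>.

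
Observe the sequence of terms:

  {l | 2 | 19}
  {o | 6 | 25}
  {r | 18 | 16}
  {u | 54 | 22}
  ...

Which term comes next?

{x | 162 | 13}

Letter: letters move forward 3 places in the alphabet; l, o, r, u → x.
Second coordinate — ×3 each step: 2, 6, 18, 54 → 162.
Third coordinate: 19, 25, 16, 22 → 13 (alternating steps +6, −9, +6, −9, …).
So the next term is {x | 162 | 13}.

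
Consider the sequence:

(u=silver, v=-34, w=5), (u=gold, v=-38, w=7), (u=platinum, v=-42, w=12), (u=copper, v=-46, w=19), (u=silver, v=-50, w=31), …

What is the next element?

(u=gold, v=-54, w=50)

U: repeats silver → gold → platinum → copper, so silver, gold, platinum, copper, silver → gold.
For the v, −4 each step: -34, -38, -42, -46, -50 → -54.
W: 5, 7, 12, 19, 31 → 50 (each term is the sum of the two before it).
So the next element is (u=gold, v=-54, w=50).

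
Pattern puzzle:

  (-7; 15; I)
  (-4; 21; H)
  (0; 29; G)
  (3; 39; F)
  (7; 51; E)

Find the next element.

First entry: -7, -4, 0, 3, 7 → 10 (alternating steps +3, +4, +3, +4, …).
Second entry: differences are 6, 8, 10, … (increasing by 2 each time), so 15, 21, 29, 39, 51 → 65.
Letter — letters move back 1 place in the alphabet: I, H, G, F, E → D.
Putting it together: (10; 65; D).

(10; 65; D)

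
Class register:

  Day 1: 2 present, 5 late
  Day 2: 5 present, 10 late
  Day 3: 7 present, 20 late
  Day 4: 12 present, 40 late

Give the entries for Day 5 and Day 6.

19 present, 80 late; 31 present, 160 late

Present: each term is the sum of the two before it, so 2, 5, 7, 12 → 19 → 31.
Late: 5, 10, 20, 40 → 80 → 160 (×2 each step).
So the next two rows are 19 present, 80 late and 31 present, 160 late.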